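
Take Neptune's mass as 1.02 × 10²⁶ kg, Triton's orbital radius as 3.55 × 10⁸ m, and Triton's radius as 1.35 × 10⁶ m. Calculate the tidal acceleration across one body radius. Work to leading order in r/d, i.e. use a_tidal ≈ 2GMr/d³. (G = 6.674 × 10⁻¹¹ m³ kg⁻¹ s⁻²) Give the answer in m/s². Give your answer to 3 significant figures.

4.11 × 10⁻⁴ m/s²

Δa = 2GMr/d³
   = 2 × (6.674 × 10⁻¹¹) × (1.02 × 10²⁶) × (1.35 × 10⁶) / (3.55 × 10⁸)³
   = 4.11 × 10⁻⁴ m/s²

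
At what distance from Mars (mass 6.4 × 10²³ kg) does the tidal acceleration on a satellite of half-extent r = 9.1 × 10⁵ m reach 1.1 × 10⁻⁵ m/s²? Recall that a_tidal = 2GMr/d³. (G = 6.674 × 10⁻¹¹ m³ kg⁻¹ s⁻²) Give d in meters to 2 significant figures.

1.9 × 10⁸ m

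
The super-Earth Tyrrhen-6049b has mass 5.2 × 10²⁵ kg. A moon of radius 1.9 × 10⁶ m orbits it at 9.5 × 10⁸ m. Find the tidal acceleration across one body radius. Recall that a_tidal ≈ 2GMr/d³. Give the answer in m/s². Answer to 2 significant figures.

1.5 × 10⁻⁵ m/s²

Δg = 2GMr/d³
   = 2 × (6.674 × 10⁻¹¹) × (5.2 × 10²⁵) × (1.9 × 10⁶) / (9.5 × 10⁸)³
   = 1.5 × 10⁻⁵ m/s²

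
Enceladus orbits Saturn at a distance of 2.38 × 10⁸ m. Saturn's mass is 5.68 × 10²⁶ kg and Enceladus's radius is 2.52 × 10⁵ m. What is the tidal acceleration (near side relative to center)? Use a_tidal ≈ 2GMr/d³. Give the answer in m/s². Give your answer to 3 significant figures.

Δa = 2GMr/d³
   = 2 × (6.674 × 10⁻¹¹) × (5.68 × 10²⁶) × (2.52 × 10⁵) / (2.38 × 10⁸)³
   = 1.42 × 10⁻³ m/s²

1.42 × 10⁻³ m/s²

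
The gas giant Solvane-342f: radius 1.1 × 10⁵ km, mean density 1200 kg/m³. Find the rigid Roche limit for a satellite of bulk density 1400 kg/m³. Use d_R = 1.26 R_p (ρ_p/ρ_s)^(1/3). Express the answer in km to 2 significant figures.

1.3 × 10⁵ km

d_R = 1.26 × 1.1 × 10⁵ km × (1200/1400)^(1/3)
    = 1.3 × 10⁵ km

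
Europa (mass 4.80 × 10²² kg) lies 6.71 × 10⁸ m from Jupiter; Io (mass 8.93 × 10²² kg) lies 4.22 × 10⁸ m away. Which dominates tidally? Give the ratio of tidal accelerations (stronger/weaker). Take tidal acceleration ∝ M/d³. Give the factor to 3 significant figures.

Io, by a factor of ≈ 7.48

Tidal stretch scales as M/d³; compute that for each body.
Europa: (4.80 × 10²²) / (6.71 × 10⁸)³ = 1.589 × 10⁻⁴
Io: (8.93 × 10²²) / (4.22 × 10⁸)³ = 1.188 × 10⁻³
Ratio (larger/smaller) = 7.48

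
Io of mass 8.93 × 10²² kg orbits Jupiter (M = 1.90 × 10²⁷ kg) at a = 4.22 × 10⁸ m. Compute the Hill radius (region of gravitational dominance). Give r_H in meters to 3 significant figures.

r_H ≈ a (m/3M)^(1/3)
    = (4.22 × 10⁸) × (8.93 × 10²² / (3 × 1.90 × 10²⁷))^(1/3)
    = 1.06 × 10⁷ m

1.06 × 10⁷ m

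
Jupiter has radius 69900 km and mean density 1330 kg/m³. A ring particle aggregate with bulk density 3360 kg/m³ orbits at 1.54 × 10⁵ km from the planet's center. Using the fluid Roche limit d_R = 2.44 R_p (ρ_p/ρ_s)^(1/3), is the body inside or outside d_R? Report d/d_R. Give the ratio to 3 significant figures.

d_R = 2.44 × (69900 km) × (1330/3360)^(1/3) = 1.252 × 10⁵ km
d/d_R = (1.54 × 10⁵) / (1.252 × 10⁵) = 1.23
Since d/d_R > 1, the body is outside the Roche limit.

outside; d/d_R ≈ 1.23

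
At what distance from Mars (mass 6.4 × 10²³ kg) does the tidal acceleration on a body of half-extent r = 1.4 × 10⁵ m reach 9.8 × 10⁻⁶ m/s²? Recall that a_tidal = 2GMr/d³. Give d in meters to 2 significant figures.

1.1 × 10⁸ m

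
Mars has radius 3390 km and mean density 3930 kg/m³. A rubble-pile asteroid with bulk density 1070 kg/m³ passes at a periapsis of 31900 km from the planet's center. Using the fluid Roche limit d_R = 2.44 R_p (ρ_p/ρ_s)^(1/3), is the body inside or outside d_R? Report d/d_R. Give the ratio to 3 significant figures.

outside; d/d_R ≈ 2.50

d_R = 2.44 × (3390 km) × (3930/1070)^(1/3) = 12760 km
d/d_R = (31900) / (12760) = 2.50
Since d/d_R > 1, the body is outside the Roche limit.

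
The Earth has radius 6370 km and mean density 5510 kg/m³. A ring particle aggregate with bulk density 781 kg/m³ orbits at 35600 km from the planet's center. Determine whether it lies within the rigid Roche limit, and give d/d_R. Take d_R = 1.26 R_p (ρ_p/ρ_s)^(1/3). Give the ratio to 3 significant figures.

d_R = 1.26 × (6370 km) × (5510/781)^(1/3) = 15390 km
d/d_R = (35600) / (15390) = 2.31
Since d/d_R > 1, the body is outside the Roche limit.

outside; d/d_R ≈ 2.31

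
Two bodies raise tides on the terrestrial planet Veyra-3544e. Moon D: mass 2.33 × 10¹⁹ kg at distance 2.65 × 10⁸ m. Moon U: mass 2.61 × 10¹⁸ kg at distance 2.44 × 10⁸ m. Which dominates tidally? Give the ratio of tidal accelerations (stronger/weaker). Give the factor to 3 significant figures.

Moon D, by a factor of ≈ 6.97

The tide-raising term goes as M/d³ (the gradient of a 1/d² field).
Moon D: (2.33 × 10¹⁹) / (2.65 × 10⁸)³ = 1.252 × 10⁻⁶
Moon U: (2.61 × 10¹⁸) / (2.44 × 10⁸)³ = 1.797 × 10⁻⁷
Ratio (larger/smaller) = 6.97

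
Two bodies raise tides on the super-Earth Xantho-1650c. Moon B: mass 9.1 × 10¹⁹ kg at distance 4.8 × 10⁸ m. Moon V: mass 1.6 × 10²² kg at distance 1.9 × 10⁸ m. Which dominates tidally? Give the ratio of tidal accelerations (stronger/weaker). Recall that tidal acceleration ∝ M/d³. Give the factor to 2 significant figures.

Compare M/d³ for the two perturbers:
Moon B: (9.1 × 10¹⁹) / (4.8 × 10⁸)³ = 8.228 × 10⁻⁷
Moon V: (1.6 × 10²²) / (1.9 × 10⁸)³ = 2.333 × 10⁻³
Ratio (larger/smaller) = 2800

Moon V, by a factor of ≈ 2800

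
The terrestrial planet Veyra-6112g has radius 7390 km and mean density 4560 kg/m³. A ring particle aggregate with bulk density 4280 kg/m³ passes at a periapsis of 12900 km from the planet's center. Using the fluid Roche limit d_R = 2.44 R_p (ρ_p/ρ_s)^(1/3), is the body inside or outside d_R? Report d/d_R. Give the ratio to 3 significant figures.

inside; d/d_R ≈ 0.700

d_R = 2.44 × (7390 km) × (4560/4280)^(1/3) = 18420 km
d/d_R = (12900) / (18420) = 0.700
Since d/d_R < 1, the body is inside the Roche limit.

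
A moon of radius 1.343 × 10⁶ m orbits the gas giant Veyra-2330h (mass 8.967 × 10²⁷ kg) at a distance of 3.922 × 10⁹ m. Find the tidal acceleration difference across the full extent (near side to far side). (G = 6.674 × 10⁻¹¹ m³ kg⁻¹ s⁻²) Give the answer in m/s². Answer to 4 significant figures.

Δg = 4GMr/d³
   = 4 × (6.674 × 10⁻¹¹) × (8.967 × 10²⁷) × (1.343 × 10⁶) / (3.922 × 10⁹)³
   = 5.329 × 10⁻⁵ m/s²

5.329 × 10⁻⁵ m/s²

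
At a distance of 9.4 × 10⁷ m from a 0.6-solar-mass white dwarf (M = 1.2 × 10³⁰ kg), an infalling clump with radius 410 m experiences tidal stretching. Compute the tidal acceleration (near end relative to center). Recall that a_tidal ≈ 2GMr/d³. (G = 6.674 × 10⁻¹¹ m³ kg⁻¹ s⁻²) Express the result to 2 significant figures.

7.9 × 10⁻² m/s²

Since r ≪ d, expand the inverse-square field across one radius to get the leading 2GMr/d³ term.
a_tidal = 2GMr/d³
        = 2 × (6.674 × 10⁻¹¹) × (1.2 × 10³⁰) × (410) / (9.4 × 10⁷)³
        = 7.9 × 10⁻² m/s²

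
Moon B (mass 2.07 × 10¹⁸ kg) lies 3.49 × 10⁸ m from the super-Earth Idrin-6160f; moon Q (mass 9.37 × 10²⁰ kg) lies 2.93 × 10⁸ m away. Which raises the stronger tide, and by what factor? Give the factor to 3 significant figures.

Moon Q, by a factor of ≈ 765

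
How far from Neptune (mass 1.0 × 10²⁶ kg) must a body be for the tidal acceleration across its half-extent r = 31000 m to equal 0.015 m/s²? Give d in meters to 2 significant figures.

2GMr/d³ = a_tidal  ⇒  d = (2GMr / a_tidal)^(1/3)
d = (2 × 6.674×10⁻¹¹ × (1.0 × 10²⁶) × (31000) / (0.015))^(1/3)
  = 3.0 × 10⁷ m

3.0 × 10⁷ m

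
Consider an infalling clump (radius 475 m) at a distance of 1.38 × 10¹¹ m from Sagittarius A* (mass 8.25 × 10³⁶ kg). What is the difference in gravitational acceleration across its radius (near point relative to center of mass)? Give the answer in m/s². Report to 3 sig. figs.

a_tidal = 2GMr/d³
        = 2 × (6.674 × 10⁻¹¹) × (8.25 × 10³⁶) × (475) / (1.38 × 10¹¹)³
        = 1.99 × 10⁻⁴ m/s²

1.99 × 10⁻⁴ m/s²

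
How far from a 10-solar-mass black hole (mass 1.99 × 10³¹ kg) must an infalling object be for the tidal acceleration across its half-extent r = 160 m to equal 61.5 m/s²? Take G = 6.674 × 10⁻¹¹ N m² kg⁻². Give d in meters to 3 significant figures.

1.90 × 10⁷ m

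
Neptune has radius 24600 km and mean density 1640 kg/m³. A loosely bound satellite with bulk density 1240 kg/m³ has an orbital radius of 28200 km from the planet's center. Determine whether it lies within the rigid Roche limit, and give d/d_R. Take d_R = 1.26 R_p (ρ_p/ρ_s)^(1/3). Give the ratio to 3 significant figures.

d_R = 1.26 × (24600 km) × (1640/1240)^(1/3) = 34020 km
d/d_R = (28200) / (34020) = 0.829
Since d/d_R < 1, the body is inside the Roche limit.

inside; d/d_R ≈ 0.829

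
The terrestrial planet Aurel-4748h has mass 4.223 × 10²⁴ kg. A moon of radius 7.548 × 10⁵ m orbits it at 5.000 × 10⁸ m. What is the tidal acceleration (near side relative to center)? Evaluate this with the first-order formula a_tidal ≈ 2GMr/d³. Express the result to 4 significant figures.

3.404 × 10⁻⁶ m/s²

Since r ≪ d, expand the inverse-square field across one radius to get the leading 2GMr/d³ term.
Δg = 2GMr/d³
   = 2 × (6.674 × 10⁻¹¹) × (4.223 × 10²⁴) × (7.548 × 10⁵) / (5.000 × 10⁸)³
   = 3.404 × 10⁻⁶ m/s²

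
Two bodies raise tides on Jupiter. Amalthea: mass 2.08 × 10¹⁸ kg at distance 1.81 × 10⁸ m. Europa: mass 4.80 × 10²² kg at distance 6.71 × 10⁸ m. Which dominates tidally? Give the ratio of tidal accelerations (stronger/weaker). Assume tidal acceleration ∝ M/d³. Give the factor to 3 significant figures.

Tidal acceleration ∝ M/d³, so compare M/d³ for each.
Amalthea: (2.08 × 10¹⁸) / (1.81 × 10⁸)³ = 3.508 × 10⁻⁷
Europa: (4.80 × 10²²) / (6.71 × 10⁸)³ = 1.589 × 10⁻⁴
Ratio (larger/smaller) = 453

Europa, by a factor of ≈ 453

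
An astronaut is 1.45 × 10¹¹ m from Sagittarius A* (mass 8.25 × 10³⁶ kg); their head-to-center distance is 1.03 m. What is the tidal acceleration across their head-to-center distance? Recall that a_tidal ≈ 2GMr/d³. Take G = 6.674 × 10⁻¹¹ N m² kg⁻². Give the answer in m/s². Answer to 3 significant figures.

Δg = 2GMr/d³
   = 2 × (6.674 × 10⁻¹¹) × (8.25 × 10³⁶) × (1.03) / (1.45 × 10¹¹)³
   = 3.72 × 10⁻⁷ m/s²

3.72 × 10⁻⁷ m/s²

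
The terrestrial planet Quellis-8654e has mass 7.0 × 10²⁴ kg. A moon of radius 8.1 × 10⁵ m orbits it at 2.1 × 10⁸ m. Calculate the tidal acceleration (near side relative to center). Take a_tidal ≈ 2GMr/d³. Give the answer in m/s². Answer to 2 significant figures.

Δg = 2GMr/d³
   = 2 × (6.674 × 10⁻¹¹) × (7.0 × 10²⁴) × (8.1 × 10⁵) / (2.1 × 10⁸)³
   = 8.2 × 10⁻⁵ m/s²

8.2 × 10⁻⁵ m/s²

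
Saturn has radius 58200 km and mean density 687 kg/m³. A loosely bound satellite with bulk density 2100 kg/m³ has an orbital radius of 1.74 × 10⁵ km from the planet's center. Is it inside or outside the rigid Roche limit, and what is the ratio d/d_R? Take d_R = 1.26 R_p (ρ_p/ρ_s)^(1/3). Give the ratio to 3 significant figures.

outside; d/d_R ≈ 3.44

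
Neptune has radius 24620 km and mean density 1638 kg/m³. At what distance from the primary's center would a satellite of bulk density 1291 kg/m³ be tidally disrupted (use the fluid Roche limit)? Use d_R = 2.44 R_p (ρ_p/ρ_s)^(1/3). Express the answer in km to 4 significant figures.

65030 km

d_R = 2.44 × 24620 km × (1638/1291)^(1/3)
    = 65030 km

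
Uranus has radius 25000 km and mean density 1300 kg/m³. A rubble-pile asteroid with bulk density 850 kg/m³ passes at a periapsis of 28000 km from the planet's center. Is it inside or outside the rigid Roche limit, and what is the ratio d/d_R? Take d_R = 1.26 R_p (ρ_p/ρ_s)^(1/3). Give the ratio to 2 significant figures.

d_R = 1.26 × (25000 km) × (1300/850)^(1/3) = 36290 km
d/d_R = (28000) / (36290) = 0.77
Since d/d_R < 1, the body is inside the Roche limit.

inside; d/d_R ≈ 0.77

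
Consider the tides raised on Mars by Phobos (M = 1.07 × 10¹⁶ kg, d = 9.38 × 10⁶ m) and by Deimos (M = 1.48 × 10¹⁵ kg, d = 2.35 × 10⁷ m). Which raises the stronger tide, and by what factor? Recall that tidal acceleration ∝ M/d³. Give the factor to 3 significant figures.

The tide-raising term goes as M/d³ (the gradient of a 1/d² field).
Phobos: (1.07 × 10¹⁶) / (9.38 × 10⁶)³ = 1.297 × 10⁻⁵
Deimos: (1.48 × 10¹⁵) / (2.35 × 10⁷)³ = 1.140 × 10⁻⁷
Ratio (larger/smaller) = 114

Phobos, by a factor of ≈ 114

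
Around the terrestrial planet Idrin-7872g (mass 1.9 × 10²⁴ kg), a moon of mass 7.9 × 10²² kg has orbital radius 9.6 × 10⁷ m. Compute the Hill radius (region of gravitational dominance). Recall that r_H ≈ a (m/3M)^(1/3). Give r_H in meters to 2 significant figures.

r_H ≈ a (m/3M)^(1/3)
    = (9.6 × 10⁷) × (7.9 × 10²² / (3 × 1.9 × 10²⁴))^(1/3)
    = 2.3 × 10⁷ m

2.3 × 10⁷ m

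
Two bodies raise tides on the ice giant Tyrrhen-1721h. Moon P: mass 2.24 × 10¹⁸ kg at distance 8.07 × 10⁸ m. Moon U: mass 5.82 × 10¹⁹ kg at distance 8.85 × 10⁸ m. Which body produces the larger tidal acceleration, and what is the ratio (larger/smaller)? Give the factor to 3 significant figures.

Moon U, by a factor of ≈ 19.7

The tide-raising term goes as M/d³ (the gradient of a 1/d² field).
Moon P: (2.24 × 10¹⁸) / (8.07 × 10⁸)³ = 4.262 × 10⁻⁹
Moon U: (5.82 × 10¹⁹) / (8.85 × 10⁸)³ = 8.396 × 10⁻⁸
Ratio (larger/smaller) = 19.7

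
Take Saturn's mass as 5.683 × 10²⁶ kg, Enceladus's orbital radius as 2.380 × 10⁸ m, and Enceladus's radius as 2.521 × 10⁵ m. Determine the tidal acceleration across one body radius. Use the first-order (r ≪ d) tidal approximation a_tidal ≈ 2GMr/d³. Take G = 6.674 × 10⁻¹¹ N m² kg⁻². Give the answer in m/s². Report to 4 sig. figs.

1.419 × 10⁻³ m/s²

a_tidal = 2GMr/d³
        = 2 × (6.674 × 10⁻¹¹) × (5.683 × 10²⁶) × (2.521 × 10⁵) / (2.380 × 10⁸)³
        = 1.419 × 10⁻³ m/s²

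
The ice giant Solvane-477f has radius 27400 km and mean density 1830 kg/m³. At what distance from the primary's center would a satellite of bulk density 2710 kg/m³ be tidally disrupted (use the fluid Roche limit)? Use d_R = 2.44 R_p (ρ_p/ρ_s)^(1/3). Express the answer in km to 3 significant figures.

58700 km

d_R = 2.44 × 27400 km × (1830/2710)^(1/3)
    = 58700 km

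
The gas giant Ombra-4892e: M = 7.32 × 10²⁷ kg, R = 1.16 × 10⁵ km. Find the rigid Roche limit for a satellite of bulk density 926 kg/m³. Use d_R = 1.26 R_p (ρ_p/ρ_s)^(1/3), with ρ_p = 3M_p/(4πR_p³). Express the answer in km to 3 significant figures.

ρ_p = 3M_p/(4πR_p³) = 3 × (7.32 × 10²⁷) / (4π × (1.16 × 10⁸ m)³) = 1120 kg/m³
d_R = 1.26 × 1.16 × 10⁵ km × (1120/926)^(1/3)
    = 1.56 × 10⁵ km

1.56 × 10⁵ km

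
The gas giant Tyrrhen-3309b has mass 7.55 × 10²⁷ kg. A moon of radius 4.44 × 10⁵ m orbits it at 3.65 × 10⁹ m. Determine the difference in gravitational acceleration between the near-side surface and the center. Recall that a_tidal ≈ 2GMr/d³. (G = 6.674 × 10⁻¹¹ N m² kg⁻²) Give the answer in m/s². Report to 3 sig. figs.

9.20 × 10⁻⁶ m/s²

Δg = 2GMr/d³
   = 2 × (6.674 × 10⁻¹¹) × (7.55 × 10²⁷) × (4.44 × 10⁵) / (3.65 × 10⁹)³
   = 9.20 × 10⁻⁶ m/s²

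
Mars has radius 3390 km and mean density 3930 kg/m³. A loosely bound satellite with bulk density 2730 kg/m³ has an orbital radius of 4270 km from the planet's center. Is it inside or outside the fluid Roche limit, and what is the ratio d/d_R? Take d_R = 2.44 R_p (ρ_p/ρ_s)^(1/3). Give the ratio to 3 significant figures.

inside; d/d_R ≈ 0.457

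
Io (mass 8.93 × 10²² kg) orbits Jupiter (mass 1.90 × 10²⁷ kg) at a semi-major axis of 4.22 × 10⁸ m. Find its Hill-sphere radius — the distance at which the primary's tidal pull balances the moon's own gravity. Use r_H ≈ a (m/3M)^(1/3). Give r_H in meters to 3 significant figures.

1.06 × 10⁷ m

r_H ≈ a (m/3M)^(1/3)
    = (4.22 × 10⁸) × (8.93 × 10²² / (3 × 1.90 × 10²⁷))^(1/3)
    = 1.06 × 10⁷ m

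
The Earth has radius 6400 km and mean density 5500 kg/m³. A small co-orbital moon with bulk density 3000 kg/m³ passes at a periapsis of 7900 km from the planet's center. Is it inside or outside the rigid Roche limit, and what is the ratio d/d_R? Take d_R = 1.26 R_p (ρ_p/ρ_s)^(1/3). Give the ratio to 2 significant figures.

inside; d/d_R ≈ 0.80

d_R = 1.26 × (6400 km) × (5500/3000)^(1/3) = 9870 km
d/d_R = (7900) / (9870) = 0.80
Since d/d_R < 1, the body is inside the Roche limit.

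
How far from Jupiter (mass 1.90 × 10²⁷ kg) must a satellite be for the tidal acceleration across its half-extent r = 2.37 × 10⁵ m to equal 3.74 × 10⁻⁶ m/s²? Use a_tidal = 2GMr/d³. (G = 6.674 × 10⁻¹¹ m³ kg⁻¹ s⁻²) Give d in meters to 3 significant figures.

2.52 × 10⁹ m

2GMr/d³ = a_tidal  ⇒  d = (2GMr / a_tidal)^(1/3)
d = (2 × 6.674×10⁻¹¹ × (1.90 × 10²⁷) × (2.37 × 10⁵) / (3.74 × 10⁻⁶))^(1/3)
  = 2.52 × 10⁹ m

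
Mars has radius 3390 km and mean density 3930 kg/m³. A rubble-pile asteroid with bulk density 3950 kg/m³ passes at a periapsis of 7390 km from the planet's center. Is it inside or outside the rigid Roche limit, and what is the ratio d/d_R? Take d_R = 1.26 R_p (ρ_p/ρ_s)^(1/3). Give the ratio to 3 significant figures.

d_R = 1.26 × (3390 km) × (3930/3950)^(1/3) = 4264 km
d/d_R = (7390) / (4264) = 1.73
Since d/d_R > 1, the body is outside the Roche limit.

outside; d/d_R ≈ 1.73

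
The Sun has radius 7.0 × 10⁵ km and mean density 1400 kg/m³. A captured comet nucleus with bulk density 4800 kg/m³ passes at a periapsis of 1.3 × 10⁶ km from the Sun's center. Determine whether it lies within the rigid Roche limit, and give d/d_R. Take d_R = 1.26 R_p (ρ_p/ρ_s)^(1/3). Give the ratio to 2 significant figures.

d_R = 1.26 × (7.0 × 10⁵ km) × (1400/4800)^(1/3) = 5.849 × 10⁵ km
d/d_R = (1.3 × 10⁶) / (5.849 × 10⁵) = 2.2
Since d/d_R > 1, the body is outside the Roche limit.

outside; d/d_R ≈ 2.2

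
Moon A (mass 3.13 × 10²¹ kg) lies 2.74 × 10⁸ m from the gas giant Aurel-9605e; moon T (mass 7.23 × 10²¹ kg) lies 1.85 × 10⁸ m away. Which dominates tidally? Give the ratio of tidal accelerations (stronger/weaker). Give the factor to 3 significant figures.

Moon T, by a factor of ≈ 7.50

Compare M/d³ for the two perturbers:
Moon A: (3.13 × 10²¹) / (2.74 × 10⁸)³ = 1.522 × 10⁻⁴
Moon T: (7.23 × 10²¹) / (1.85 × 10⁸)³ = 1.142 × 10⁻³
Ratio (larger/smaller) = 7.50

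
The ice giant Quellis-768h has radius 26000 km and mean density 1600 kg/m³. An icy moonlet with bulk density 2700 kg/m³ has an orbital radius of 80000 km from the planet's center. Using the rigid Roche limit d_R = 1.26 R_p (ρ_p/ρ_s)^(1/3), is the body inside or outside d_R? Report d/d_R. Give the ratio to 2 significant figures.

outside; d/d_R ≈ 2.9

d_R = 1.26 × (26000 km) × (1600/2700)^(1/3) = 27520 km
d/d_R = (80000) / (27520) = 2.9
Since d/d_R > 1, the body is outside the Roche limit.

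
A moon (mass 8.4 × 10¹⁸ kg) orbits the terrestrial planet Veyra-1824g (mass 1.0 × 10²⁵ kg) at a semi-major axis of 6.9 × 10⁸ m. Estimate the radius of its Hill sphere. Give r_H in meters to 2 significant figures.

4.5 × 10⁶ m

r_H ≈ a (m/3M)^(1/3)
    = (6.9 × 10⁸) × (8.4 × 10¹⁸ / (3 × 1.0 × 10²⁵))^(1/3)
    = 4.5 × 10⁶ m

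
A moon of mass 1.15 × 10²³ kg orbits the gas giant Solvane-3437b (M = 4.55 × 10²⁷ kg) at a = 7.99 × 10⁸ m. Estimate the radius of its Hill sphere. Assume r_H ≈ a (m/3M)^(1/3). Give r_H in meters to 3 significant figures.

r_H ≈ a (m/3M)^(1/3)
    = (7.99 × 10⁸) × (1.15 × 10²³ / (3 × 4.55 × 10²⁷))^(1/3)
    = 1.63 × 10⁷ m

1.63 × 10⁷ m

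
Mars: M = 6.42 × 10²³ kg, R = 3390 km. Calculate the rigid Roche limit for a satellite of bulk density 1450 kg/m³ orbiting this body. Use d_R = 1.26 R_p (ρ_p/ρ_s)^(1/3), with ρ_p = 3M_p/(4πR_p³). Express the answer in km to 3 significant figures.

5960 km

ρ_p = 3M_p/(4πR_p³) = 3 × (6.42 × 10²³) / (4π × (3.39 × 10⁶ m)³) = 3930 kg/m³
d_R = 1.26 × 3390 km × (3930/1450)^(1/3)
    = 5960 km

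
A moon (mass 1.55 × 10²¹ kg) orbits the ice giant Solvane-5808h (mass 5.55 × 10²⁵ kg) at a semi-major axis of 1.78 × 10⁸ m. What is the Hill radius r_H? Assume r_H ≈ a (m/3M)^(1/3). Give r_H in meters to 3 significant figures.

3.74 × 10⁶ m

r_H ≈ a (m/3M)^(1/3)
    = (1.78 × 10⁸) × (1.55 × 10²¹ / (3 × 5.55 × 10²⁵))^(1/3)
    = 3.74 × 10⁶ m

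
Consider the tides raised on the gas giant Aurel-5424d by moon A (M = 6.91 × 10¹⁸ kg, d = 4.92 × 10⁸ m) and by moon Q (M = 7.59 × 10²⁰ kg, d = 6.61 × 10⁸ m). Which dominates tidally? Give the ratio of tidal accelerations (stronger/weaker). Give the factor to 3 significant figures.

Moon Q, by a factor of ≈ 45.3

Tidal stretch scales as M/d³; compute that for each body.
Moon A: (6.91 × 10¹⁸) / (4.92 × 10⁸)³ = 5.802 × 10⁻⁸
Moon Q: (7.59 × 10²⁰) / (6.61 × 10⁸)³ = 2.628 × 10⁻⁶
Ratio (larger/smaller) = 45.3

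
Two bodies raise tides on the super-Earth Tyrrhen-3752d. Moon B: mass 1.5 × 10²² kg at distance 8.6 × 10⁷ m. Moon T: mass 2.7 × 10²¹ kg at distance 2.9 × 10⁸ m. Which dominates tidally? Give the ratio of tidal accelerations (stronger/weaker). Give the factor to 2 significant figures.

Moon B, by a factor of ≈ 210

The tide-raising term goes as M/d³ (the gradient of a 1/d² field).
Moon B: (1.5 × 10²²) / (8.6 × 10⁷)³ = 2.358 × 10⁻²
Moon T: (2.7 × 10²¹) / (2.9 × 10⁸)³ = 1.107 × 10⁻⁴
Ratio (larger/smaller) = 210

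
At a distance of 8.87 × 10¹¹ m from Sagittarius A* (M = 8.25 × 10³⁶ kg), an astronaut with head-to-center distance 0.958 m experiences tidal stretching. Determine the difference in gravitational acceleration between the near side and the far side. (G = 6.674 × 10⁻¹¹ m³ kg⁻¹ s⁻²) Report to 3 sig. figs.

3.02 × 10⁻⁹ m/s²

Differencing GM/(d−r)² and GM/(d+r)² to first order in r/d gives 4GMr/d³.
Δa = 4GMr/d³
   = 4 × (6.674 × 10⁻¹¹) × (8.25 × 10³⁶) × (0.958) / (8.87 × 10¹¹)³
   = 3.02 × 10⁻⁹ m/s²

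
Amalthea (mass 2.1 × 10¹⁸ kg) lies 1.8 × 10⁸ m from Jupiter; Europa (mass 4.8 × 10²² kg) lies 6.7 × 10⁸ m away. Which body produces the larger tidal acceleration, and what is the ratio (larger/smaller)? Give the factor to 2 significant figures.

Europa, by a factor of ≈ 440

The tide-raising term goes as M/d³ (the gradient of a 1/d² field).
Amalthea: (2.1 × 10¹⁸) / (1.8 × 10⁸)³ = 3.601 × 10⁻⁷
Europa: (4.8 × 10²²) / (6.7 × 10⁸)³ = 1.596 × 10⁻⁴
Ratio (larger/smaller) = 440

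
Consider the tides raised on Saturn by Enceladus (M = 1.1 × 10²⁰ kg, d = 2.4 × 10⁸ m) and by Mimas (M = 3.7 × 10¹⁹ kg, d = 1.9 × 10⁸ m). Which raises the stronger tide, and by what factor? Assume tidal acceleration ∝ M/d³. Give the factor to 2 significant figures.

Enceladus, by a factor of ≈ 1.5

Tidal acceleration ∝ M/d³, so compare M/d³ for each.
Enceladus: (1.1 × 10²⁰) / (2.4 × 10⁸)³ = 7.957 × 10⁻⁶
Mimas: (3.7 × 10¹⁹) / (1.9 × 10⁸)³ = 5.394 × 10⁻⁶
Ratio (larger/smaller) = 1.5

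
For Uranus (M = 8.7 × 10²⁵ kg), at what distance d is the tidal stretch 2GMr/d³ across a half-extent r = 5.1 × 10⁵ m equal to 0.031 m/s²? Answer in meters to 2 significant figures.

2GMr/d³ = a_tidal  ⇒  d = (2GMr / a_tidal)^(1/3)
d = (2 × 6.674×10⁻¹¹ × (8.7 × 10²⁵) × (5.1 × 10⁵) / (0.031))^(1/3)
  = 5.8 × 10⁷ m

5.8 × 10⁷ m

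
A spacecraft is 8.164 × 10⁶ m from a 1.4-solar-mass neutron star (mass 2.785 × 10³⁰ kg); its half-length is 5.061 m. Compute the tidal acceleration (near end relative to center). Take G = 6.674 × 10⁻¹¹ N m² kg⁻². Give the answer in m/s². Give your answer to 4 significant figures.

Since r ≪ d, expand the inverse-square field across one radius to get the leading 2GMr/d³ term.
Δa = 2GMr/d³
   = 2 × (6.674 × 10⁻¹¹) × (2.785 × 10³⁰) × (5.061) / (8.164 × 10⁶)³
   = 3.458 m/s²

3.458 m/s²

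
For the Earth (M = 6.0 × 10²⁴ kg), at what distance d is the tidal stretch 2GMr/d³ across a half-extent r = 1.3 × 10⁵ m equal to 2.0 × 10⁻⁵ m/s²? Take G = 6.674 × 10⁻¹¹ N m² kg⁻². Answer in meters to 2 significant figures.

1.7 × 10⁸ m

2GMr/d³ = a_tidal  ⇒  d = (2GMr / a_tidal)^(1/3)
d = (2 × 6.674×10⁻¹¹ × (6.0 × 10²⁴) × (1.3 × 10⁵) / (2.0 × 10⁻⁵))^(1/3)
  = 1.7 × 10⁸ m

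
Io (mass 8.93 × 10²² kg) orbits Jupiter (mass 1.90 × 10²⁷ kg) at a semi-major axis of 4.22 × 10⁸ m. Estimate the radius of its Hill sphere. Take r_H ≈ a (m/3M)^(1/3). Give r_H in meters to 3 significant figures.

r_H ≈ a (m/3M)^(1/3)
    = (4.22 × 10⁸) × (8.93 × 10²² / (3 × 1.90 × 10²⁷))^(1/3)
    = 1.06 × 10⁷ m

1.06 × 10⁷ m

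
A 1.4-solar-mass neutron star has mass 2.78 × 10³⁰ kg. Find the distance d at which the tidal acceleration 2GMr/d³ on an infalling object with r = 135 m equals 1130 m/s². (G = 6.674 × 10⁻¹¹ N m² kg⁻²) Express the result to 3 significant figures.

2GMr/d³ = a_tidal  ⇒  d = (2GMr / a_tidal)^(1/3)
d = (2 × 6.674×10⁻¹¹ × (2.78 × 10³⁰) × (135) / (1130))^(1/3)
  = 3.54 × 10⁶ m

3.54 × 10⁶ m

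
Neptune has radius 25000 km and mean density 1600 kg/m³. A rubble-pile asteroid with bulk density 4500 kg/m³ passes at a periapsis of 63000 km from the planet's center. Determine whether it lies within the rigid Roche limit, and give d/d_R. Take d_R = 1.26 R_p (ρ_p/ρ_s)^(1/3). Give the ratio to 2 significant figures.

d_R = 1.26 × (25000 km) × (1600/4500)^(1/3) = 22320 km
d/d_R = (63000) / (22320) = 2.8
Since d/d_R > 1, the body is outside the Roche limit.

outside; d/d_R ≈ 2.8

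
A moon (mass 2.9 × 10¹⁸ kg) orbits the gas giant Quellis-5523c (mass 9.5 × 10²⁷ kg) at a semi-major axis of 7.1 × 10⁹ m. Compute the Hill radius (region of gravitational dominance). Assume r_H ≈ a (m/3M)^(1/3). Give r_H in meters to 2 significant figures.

3.3 × 10⁶ m

r_H ≈ a (m/3M)^(1/3)
    = (7.1 × 10⁹) × (2.9 × 10¹⁸ / (3 × 9.5 × 10²⁷))^(1/3)
    = 3.3 × 10⁶ m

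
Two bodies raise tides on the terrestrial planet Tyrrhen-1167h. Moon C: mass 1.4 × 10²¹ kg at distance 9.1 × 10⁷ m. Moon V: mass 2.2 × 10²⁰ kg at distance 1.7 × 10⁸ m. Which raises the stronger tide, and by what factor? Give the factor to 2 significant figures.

The tide-raising term goes as M/d³ (the gradient of a 1/d² field).
Moon C: (1.4 × 10²¹) / (9.1 × 10⁷)³ = 1.858 × 10⁻³
Moon V: (2.2 × 10²⁰) / (1.7 × 10⁸)³ = 4.478 × 10⁻⁵
Ratio (larger/smaller) = 41

Moon C, by a factor of ≈ 41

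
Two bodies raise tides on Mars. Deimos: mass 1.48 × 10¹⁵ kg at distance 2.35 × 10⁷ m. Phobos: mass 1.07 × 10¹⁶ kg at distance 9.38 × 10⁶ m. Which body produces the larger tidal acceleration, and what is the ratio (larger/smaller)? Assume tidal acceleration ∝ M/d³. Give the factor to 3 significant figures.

Phobos, by a factor of ≈ 114

Tidal acceleration ∝ M/d³, so compare M/d³ for each.
Deimos: (1.48 × 10¹⁵) / (2.35 × 10⁷)³ = 1.140 × 10⁻⁷
Phobos: (1.07 × 10¹⁶) / (9.38 × 10⁶)³ = 1.297 × 10⁻⁵
Ratio (larger/smaller) = 114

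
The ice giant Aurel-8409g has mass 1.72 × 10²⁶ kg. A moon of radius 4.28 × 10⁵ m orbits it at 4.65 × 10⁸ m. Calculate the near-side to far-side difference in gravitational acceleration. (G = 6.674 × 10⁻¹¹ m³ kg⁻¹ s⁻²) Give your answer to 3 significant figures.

1.95 × 10⁻⁴ m/s²

Δa = 4GMr/d³
   = 4 × (6.674 × 10⁻¹¹) × (1.72 × 10²⁶) × (4.28 × 10⁵) / (4.65 × 10⁸)³
   = 1.95 × 10⁻⁴ m/s²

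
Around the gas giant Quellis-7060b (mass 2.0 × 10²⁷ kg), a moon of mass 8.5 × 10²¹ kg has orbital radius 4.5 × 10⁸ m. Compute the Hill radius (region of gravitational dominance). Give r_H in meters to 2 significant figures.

5.1 × 10⁶ m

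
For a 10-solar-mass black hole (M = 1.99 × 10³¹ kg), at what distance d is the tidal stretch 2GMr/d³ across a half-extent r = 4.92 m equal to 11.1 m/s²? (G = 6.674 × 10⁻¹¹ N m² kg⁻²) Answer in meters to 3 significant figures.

2GMr/d³ = a_tidal  ⇒  d = (2GMr / a_tidal)^(1/3)
d = (2 × 6.674×10⁻¹¹ × (1.99 × 10³¹) × (4.92) / (11.1))^(1/3)
  = 1.06 × 10⁷ m

1.06 × 10⁷ m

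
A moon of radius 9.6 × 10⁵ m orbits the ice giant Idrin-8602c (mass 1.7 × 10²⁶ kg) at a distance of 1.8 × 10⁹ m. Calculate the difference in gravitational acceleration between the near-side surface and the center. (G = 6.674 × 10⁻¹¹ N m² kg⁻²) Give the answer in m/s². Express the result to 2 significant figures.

Δg = 2GMr/d³
   = 2 × (6.674 × 10⁻¹¹) × (1.7 × 10²⁶) × (9.6 × 10⁵) / (1.8 × 10⁹)³
   = 3.7 × 10⁻⁶ m/s²

3.7 × 10⁻⁶ m/s²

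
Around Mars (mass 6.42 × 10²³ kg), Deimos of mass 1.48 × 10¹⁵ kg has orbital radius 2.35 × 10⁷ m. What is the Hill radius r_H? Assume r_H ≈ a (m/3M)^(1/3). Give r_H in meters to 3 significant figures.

2.15 × 10⁴ m

r_H ≈ a (m/3M)^(1/3)
    = (2.35 × 10⁷) × (1.48 × 10¹⁵ / (3 × 6.42 × 10²³))^(1/3)
    = 2.15 × 10⁴ m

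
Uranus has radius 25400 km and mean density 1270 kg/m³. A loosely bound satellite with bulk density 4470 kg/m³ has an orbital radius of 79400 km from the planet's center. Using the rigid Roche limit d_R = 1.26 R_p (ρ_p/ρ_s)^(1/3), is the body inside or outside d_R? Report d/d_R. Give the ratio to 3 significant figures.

outside; d/d_R ≈ 3.77

d_R = 1.26 × (25400 km) × (1270/4470)^(1/3) = 21040 km
d/d_R = (79400) / (21040) = 3.77
Since d/d_R > 1, the body is outside the Roche limit.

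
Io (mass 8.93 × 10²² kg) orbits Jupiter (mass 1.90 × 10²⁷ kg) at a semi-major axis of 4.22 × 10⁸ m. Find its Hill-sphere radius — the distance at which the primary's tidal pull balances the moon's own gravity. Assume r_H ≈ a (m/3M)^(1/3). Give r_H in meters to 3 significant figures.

r_H ≈ a (m/3M)^(1/3)
    = (4.22 × 10⁸) × (8.93 × 10²² / (3 × 1.90 × 10²⁷))^(1/3)
    = 1.06 × 10⁷ m

1.06 × 10⁷ m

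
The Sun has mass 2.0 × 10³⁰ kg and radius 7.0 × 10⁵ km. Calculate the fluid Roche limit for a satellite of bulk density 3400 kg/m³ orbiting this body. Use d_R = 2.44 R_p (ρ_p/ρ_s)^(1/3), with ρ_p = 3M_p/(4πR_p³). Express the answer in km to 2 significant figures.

1.3 × 10⁶ km

ρ_p = 3M_p/(4πR_p³) = 3 × (2.0 × 10³⁰) / (4π × (7.0 × 10⁸ m)³) = 1400 kg/m³
d_R = 2.44 × 7.0 × 10⁵ km × (1400/3400)^(1/3)
    = 1.3 × 10⁶ km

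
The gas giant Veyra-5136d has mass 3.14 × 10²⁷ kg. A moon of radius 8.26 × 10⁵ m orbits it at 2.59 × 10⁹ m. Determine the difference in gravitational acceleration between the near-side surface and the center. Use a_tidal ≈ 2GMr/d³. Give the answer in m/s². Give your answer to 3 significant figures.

a_tidal = 2GMr/d³
        = 2 × (6.674 × 10⁻¹¹) × (3.14 × 10²⁷) × (8.26 × 10⁵) / (2.59 × 10⁹)³
        = 1.99 × 10⁻⁵ m/s²

1.99 × 10⁻⁵ m/s²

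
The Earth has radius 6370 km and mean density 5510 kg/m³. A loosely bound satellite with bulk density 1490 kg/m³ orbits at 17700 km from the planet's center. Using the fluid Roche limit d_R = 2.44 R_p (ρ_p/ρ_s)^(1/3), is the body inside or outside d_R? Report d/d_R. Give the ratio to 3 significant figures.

d_R = 2.44 × (6370 km) × (5510/1490)^(1/3) = 24040 km
d/d_R = (17700) / (24040) = 0.736
Since d/d_R < 1, the body is inside the Roche limit.

inside; d/d_R ≈ 0.736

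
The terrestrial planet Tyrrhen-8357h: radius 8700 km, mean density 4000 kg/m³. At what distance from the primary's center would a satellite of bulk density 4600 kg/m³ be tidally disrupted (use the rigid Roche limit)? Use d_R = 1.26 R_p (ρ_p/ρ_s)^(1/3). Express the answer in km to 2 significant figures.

10000 km

d_R = 1.26 × 8700 km × (4000/4600)^(1/3)
    = 10000 km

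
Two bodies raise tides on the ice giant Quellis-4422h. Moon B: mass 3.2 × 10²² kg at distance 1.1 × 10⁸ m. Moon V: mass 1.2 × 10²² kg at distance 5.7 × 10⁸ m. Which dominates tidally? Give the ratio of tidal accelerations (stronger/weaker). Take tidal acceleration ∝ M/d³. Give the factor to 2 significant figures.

Moon B, by a factor of ≈ 370

Compare M/d³ for the two perturbers:
Moon B: (3.2 × 10²²) / (1.1 × 10⁸)³ = 2.404 × 10⁻²
Moon V: (1.2 × 10²²) / (5.7 × 10⁸)³ = 6.480 × 10⁻⁵
Ratio (larger/smaller) = 370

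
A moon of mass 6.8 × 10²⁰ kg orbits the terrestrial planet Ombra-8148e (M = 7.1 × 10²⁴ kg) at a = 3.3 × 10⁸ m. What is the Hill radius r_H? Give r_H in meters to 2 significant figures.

1.0 × 10⁷ m

r_H ≈ a (m/3M)^(1/3)
    = (3.3 × 10⁸) × (6.8 × 10²⁰ / (3 × 7.1 × 10²⁴))^(1/3)
    = 1.0 × 10⁷ m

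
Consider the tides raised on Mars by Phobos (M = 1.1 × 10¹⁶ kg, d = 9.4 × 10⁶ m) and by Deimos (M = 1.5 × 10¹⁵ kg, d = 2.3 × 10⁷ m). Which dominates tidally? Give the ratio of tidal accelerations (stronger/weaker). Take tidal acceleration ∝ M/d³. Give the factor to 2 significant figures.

Compare M/d³ for the two perturbers:
Phobos: (1.1 × 10¹⁶) / (9.4 × 10⁶)³ = 1.324 × 10⁻⁵
Deimos: (1.5 × 10¹⁵) / (2.3 × 10⁷)³ = 1.233 × 10⁻⁷
Ratio (larger/smaller) = 110

Phobos, by a factor of ≈ 110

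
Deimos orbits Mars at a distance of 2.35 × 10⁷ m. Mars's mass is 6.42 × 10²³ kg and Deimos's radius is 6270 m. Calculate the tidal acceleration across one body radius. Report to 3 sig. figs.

4.14 × 10⁻⁵ m/s²

a_tidal = 2GMr/d³
        = 2 × (6.674 × 10⁻¹¹) × (6.42 × 10²³) × (6270) / (2.35 × 10⁷)³
        = 4.14 × 10⁻⁵ m/s²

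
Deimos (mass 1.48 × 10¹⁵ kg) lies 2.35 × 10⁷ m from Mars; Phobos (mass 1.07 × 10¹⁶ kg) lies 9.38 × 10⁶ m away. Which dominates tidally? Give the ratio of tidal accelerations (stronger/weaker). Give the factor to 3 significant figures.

Phobos, by a factor of ≈ 114

The tide-raising term goes as M/d³ (the gradient of a 1/d² field).
Deimos: (1.48 × 10¹⁵) / (2.35 × 10⁷)³ = 1.140 × 10⁻⁷
Phobos: (1.07 × 10¹⁶) / (9.38 × 10⁶)³ = 1.297 × 10⁻⁵
Ratio (larger/smaller) = 114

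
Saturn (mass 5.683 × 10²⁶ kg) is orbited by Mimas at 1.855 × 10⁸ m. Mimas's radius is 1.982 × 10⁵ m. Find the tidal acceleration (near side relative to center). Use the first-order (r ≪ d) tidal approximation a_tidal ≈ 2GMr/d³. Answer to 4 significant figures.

2.355 × 10⁻³ m/s²

Differencing GM/(d−r)² and GM/d² to first order in r/d gives 2GMr/d³.
a_tidal = 2GMr/d³
        = 2 × (6.674 × 10⁻¹¹) × (5.683 × 10²⁶) × (1.982 × 10⁵) / (1.855 × 10⁸)³
        = 2.355 × 10⁻³ m/s²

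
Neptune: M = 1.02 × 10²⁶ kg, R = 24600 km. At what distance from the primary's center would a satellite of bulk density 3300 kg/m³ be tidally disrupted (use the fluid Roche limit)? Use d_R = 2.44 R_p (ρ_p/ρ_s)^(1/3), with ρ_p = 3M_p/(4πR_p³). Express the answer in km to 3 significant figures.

ρ_p = 3M_p/(4πR_p³) = 3 × (1.02 × 10²⁶) / (4π × (2.46 × 10⁷ m)³) = 1640 kg/m³
d_R = 2.44 × 24600 km × (1640/3300)^(1/3)
    = 47500 km

47500 km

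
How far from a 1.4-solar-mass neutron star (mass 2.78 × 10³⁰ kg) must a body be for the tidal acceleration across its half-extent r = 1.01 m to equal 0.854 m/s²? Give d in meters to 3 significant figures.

7.60 × 10⁶ m

2GMr/d³ = a_tidal  ⇒  d = (2GMr / a_tidal)^(1/3)
d = (2 × 6.674×10⁻¹¹ × (2.78 × 10³⁰) × (1.01) / (0.854))^(1/3)
  = 7.60 × 10⁶ m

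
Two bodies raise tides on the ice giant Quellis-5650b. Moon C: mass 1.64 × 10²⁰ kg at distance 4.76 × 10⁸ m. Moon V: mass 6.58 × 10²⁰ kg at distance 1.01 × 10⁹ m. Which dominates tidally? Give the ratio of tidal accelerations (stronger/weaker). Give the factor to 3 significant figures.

Compare M/d³ for the two perturbers:
Moon C: (1.64 × 10²⁰) / (4.76 × 10⁸)³ = 1.521 × 10⁻⁶
Moon V: (6.58 × 10²⁰) / (1.01 × 10⁹)³ = 6.386 × 10⁻⁷
Ratio (larger/smaller) = 2.38

Moon C, by a factor of ≈ 2.38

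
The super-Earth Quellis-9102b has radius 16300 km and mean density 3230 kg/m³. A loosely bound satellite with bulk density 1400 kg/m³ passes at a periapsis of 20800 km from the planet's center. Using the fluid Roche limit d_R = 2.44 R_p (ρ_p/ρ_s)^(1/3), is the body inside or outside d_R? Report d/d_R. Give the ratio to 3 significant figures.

inside; d/d_R ≈ 0.396

d_R = 2.44 × (16300 km) × (3230/1400)^(1/3) = 52550 km
d/d_R = (20800) / (52550) = 0.396
Since d/d_R < 1, the body is inside the Roche limit.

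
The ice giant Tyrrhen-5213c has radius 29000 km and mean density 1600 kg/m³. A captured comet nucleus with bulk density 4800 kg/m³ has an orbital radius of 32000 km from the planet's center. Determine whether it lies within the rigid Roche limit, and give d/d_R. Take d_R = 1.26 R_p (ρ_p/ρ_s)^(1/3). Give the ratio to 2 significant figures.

outside; d/d_R ≈ 1.3

d_R = 1.26 × (29000 km) × (1600/4800)^(1/3) = 25340 km
d/d_R = (32000) / (25340) = 1.3
Since d/d_R > 1, the body is outside the Roche limit.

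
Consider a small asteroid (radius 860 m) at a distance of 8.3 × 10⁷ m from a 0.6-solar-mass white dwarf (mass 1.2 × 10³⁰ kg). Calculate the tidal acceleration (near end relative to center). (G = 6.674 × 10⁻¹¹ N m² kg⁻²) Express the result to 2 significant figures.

2.4 × 10⁻¹ m/s²

Δa = 2GMr/d³
   = 2 × (6.674 × 10⁻¹¹) × (1.2 × 10³⁰) × (860) / (8.3 × 10⁷)³
   = 2.4 × 10⁻¹ m/s²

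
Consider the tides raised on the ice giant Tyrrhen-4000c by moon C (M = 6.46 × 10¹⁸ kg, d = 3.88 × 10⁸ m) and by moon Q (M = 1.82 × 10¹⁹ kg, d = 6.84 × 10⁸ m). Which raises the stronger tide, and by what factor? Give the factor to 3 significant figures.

Moon C, by a factor of ≈ 1.94

Tidal acceleration ∝ M/d³, so compare M/d³ for each.
Moon C: (6.46 × 10¹⁸) / (3.88 × 10⁸)³ = 1.106 × 10⁻⁷
Moon Q: (1.82 × 10¹⁹) / (6.84 × 10⁸)³ = 5.687 × 10⁻⁸
Ratio (larger/smaller) = 1.94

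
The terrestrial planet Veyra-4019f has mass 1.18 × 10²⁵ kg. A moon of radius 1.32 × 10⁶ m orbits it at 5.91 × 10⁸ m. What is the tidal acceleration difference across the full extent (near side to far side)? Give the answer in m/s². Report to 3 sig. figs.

Δg = 4GMr/d³
   = 4 × (6.674 × 10⁻¹¹) × (1.18 × 10²⁵) × (1.32 × 10⁶) / (5.91 × 10⁸)³
   = 2.01 × 10⁻⁵ m/s²

2.01 × 10⁻⁵ m/s²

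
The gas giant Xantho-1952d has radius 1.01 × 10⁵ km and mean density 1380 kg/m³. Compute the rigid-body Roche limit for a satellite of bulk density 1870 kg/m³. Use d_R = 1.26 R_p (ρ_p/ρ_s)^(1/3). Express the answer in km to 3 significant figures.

d_R = 1.26 × 1.01 × 10⁵ km × (1380/1870)^(1/3)
    = 1.15 × 10⁵ km

1.15 × 10⁵ km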